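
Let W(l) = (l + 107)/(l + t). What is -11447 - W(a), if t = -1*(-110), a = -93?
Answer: -194613/17 ≈ -11448.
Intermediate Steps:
t = 110
W(l) = (107 + l)/(110 + l) (W(l) = (l + 107)/(l + 110) = (107 + l)/(110 + l))
-11447 - W(a) = -11447 - (107 - 93)/(110 - 93) = -11447 - 14/17 = -194613/17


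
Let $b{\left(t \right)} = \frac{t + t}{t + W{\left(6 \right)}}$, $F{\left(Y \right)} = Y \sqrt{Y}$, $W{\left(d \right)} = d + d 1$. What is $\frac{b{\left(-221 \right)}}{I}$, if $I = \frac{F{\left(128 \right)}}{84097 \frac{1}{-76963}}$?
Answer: $- \frac{18585437 \sqrt{2}}{16471313408} \approx -0.0015957$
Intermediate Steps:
$W{\left(d \right)} = 2 d$ ($W{\left(d \right)} = d + d = 2 d$)
$F{\left(Y \right)} = Y^{\frac{3}{2}}$
$I = - \frac{78810112 \sqrt{2}}{84097}$ ($I = \frac{128^{\frac{3}{2}}}{84097 \frac{1}{-76963}} = \frac{1024 \sqrt{2}}{84097 \left(- \frac{1}{76963}\right)} = \frac{1024 \sqrt{2}}{- \frac{84097}{76963}} = 1024 \sqrt{2} \left(- \frac{76963}{84097}\right) = - \frac{78810112 \sqrt{2}}{84097} \approx -1325.3$)
$b{\left(t \right)} = \frac{2 t}{12 + t}$ ($b{\left(t \right)} = \frac{t + t}{t + 2 \cdot 6} = \frac{2 t}{t + 12} = \frac{2 t}{12 + t}$)
$\frac{b{\left(-221 \right)}}{I} = \frac{2 \left(-221\right) \frac{1}{12 - 221}}{\left(- \frac{78810112}{84097}\right) \sqrt{2}} = 2 \left(-221\right) \frac{1}{-209} \left(- \frac{84097 \sqrt{2}}{157620224}\right) = 2 \left(-221\right) \left(- \frac{1}{209}\right) \left(- \frac{84097 \sqrt{2}}{157620224}\right) = \frac{442 \left(- \frac{84097 \sqrt{2}}{157620224}\right)}{209} = - \frac{18585437 \sqrt{2}}{16471313408}$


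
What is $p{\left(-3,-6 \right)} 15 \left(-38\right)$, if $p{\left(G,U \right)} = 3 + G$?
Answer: $0$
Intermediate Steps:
$p{\left(-3,-6 \right)} 15 \left(-38\right) = \left(3 - 3\right) 15 \left(-38\right) = 0 \cdot 15 \left(-38\right) = 0 \left(-38\right) = 0$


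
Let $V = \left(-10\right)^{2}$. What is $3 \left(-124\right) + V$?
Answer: $-272$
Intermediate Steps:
$V = 100$
$3 \left(-124\right) + V = 3 \left(-124\right) + 100 = -372 + 100 = -272$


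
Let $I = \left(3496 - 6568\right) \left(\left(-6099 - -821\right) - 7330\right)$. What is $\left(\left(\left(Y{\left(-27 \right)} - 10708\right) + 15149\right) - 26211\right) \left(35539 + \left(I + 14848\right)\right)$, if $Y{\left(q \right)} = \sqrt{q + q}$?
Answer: $-844287688510 + 116346489 i \sqrt{6} \approx -8.4429 \cdot 10^{11} + 2.8499 \cdot 10^{8} i$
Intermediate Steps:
$Y{\left(q \right)} = \sqrt{2} \sqrt{q}$ ($Y{\left(q \right)} = \sqrt{2 q} = \sqrt{2} \sqrt{q}$)
$I = 38731776$ ($I = - 3072 \left(\left(-6099 + 821\right) - 7330\right) = - 3072 \left(-5278 - 7330\right) = \left(-3072\right) \left(-12608\right) = 38731776$)
$\left(\left(\left(Y{\left(-27 \right)} - 10708\right) + 15149\right) - 26211\right) \left(35539 + \left(I + 14848\right)\right) = \left(\left(\left(\sqrt{2} \sqrt{-27} - 10708\right) + 15149\right) - 26211\right) \left(35539 + \left(38731776 + 14848\right)\right) = \left(\left(\left(\sqrt{2} \cdot 3 i \sqrt{3} - 10708\right) + 15149\right) - 26211\right) \left(35539 + 38746624\right) = \left(\left(\left(3 i \sqrt{6} - 10708\right) + 15149\right) - 26211\right) 38782163 = \left(\left(\left(-10708 + 3 i \sqrt{6}\right) + 15149\right) - 26211\right) 38782163 = \left(\left(4441 + 3 i \sqrt{6}\right) - 26211\right) 38782163 = \left(-21770 + 3 i \sqrt{6}\right) 38782163 = -844287688510 + 116346489 i \sqrt{6}$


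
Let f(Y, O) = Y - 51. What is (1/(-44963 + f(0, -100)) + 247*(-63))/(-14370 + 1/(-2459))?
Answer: 1722438160445/1590607096634 ≈ 1.0829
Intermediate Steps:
f(Y, O) = -51 + Y
(1/(-44963 + f(0, -100)) + 247*(-63))/(-14370 + 1/(-2459)) = (1/(-44963 + (-51 + 0)) + 247*(-63))/(-14370 + 1/(-2459)) = (1/(-44963 - 51) - 15561)/(-14370 - 1/2459) = (1/(-45014) - 15561)/(-35335831/2459) = (-1/45014 - 15561)*(-2459/35335831) = -700462855/45014*(-2459/35335831) = 1722438160445/1590607096634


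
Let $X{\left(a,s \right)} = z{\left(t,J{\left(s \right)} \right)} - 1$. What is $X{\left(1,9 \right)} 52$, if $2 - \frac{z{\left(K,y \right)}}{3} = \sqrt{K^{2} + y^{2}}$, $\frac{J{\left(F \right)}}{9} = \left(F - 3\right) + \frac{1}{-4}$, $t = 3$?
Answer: $260 - 117 \sqrt{4777} \approx -7826.6$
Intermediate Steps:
$J{\left(F \right)} = - \frac{117}{4} + 9 F$ ($J{\left(F \right)} = 9 \left(\left(F - 3\right) + \frac{1}{-4}\right) = 9 \left(\left(-3 + F\right) - \frac{1}{4}\right) = 9 \left(- \frac{13}{4} + F\right) = - \frac{117}{4} + 9 F$)
$z{\left(K,y \right)} = 6 - 3 \sqrt{K^{2} + y^{2}}$
$X{\left(a,s \right)} = 5 - 3 \sqrt{9 + \left(- \frac{117}{4} + 9 s\right)^{2}}$ ($X{\left(a,s \right)} = \left(6 - 3 \sqrt{3^{2} + \left(- \frac{117}{4} + 9 s\right)^{2}}\right) - 1 = \left(6 - 3 \sqrt{9 + \left(- \frac{117}{4} + 9 s\right)^{2}}\right) - 1 = 5 - 3 \sqrt{9 + \left(- \frac{117}{4} + 9 s\right)^{2}}$)
$X{\left(1,9 \right)} 52 = \left(5 - \frac{9 \sqrt{16 + 9 \left(-13 + 4 \cdot 9\right)^{2}}}{4}\right) 52 = \left(5 - \frac{9 \sqrt{16 + 9 \left(-13 + 36\right)^{2}}}{4}\right) 52 = \left(5 - \frac{9 \sqrt{16 + 9 \cdot 23^{2}}}{4}\right) 52 = \left(5 - \frac{9 \sqrt{16 + 9 \cdot 529}}{4}\right) 52 = \left(5 - \frac{9 \sqrt{16 + 4761}}{4}\right) 52 = \left(5 - \frac{9 \sqrt{4777}}{4}\right) 52 = 260 - 117 \sqrt{4777}$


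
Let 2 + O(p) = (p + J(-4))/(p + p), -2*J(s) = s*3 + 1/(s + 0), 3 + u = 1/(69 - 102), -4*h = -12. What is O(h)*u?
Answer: 575/396 ≈ 1.4520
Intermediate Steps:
h = 3 (h = -¼*(-12) = 3)
u = -100/33 (u = -3 + 1/(69 - 102) = -3 + 1/(-33) = -3 - 1/33 = -100/33 ≈ -3.0303)
J(s) = -3*s/2 - 1/(2*s) (J(s) = -(s*3 + 1/(s + 0))/2 = -(3*s + 1/s)/2 = -(1/s + 3*s)/2 = -3*s/2 - 1/(2*s))
O(p) = -2 + (49/8 + p)/(2*p) (O(p) = -2 + (p + (½)*(-1 - 3*(-4)²)/(-4))/(p + p) = -2 + (p + (½)*(-¼)*(-1 - 3*16))/((2*p)) = -2 + (p + (½)*(-¼)*(-1 - 48))*(1/(2*p)) = -2 + (p + (½)*(-¼)*(-49))*(1/(2*p)) = -2 + (p + 49/8)*(1/(2*p)) = -2 + (49/8 + p)*(1/(2*p)) = -2 + (49/8 + p)/(2*p))
O(h)*u = ((1/16)*(49 - 24*3)/3)*(-100/33) = ((1/16)*(⅓)*(49 - 72))*(-100/33) = ((1/16)*(⅓)*(-23))*(-100/33) = -23/48*(-100/33) = 575/396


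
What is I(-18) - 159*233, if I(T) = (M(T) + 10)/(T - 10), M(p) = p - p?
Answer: -518663/14 ≈ -37047.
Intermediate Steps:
M(p) = 0
I(T) = 10/(-10 + T) (I(T) = (0 + 10)/(T - 10) = 10/(-10 + T))
I(-18) - 159*233 = 10/(-10 - 18) - 159*233 = 10/(-28) - 37047 = 10*(-1/28) - 37047 = -5/14 - 37047 = -518663/14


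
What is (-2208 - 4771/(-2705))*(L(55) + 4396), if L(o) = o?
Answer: -26562984919/2705 ≈ -9.8200e+6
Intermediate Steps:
(-2208 - 4771/(-2705))*(L(55) + 4396) = (-2208 - 4771/(-2705))*(55 + 4396) = (-2208 - 4771*(-1/2705))*4451 = (-2208 + 4771/2705)*4451 = -5967869/2705*4451 = -26562984919/2705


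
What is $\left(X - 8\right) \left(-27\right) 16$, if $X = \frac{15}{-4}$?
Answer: $5076$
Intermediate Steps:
$X = - \frac{15}{4}$ ($X = 15 \left(- \frac{1}{4}\right) = - \frac{15}{4} \approx -3.75$)
$\left(X - 8\right) \left(-27\right) 16 = \left(- \frac{15}{4} - 8\right) \left(-27\right) 16 = \left(- \frac{47}{4}\right) \left(-27\right) 16 = \frac{1269}{4} \cdot 16 = 5076$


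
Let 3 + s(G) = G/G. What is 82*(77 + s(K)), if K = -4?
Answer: 6150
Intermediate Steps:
s(G) = -2 (s(G) = -3 + G/G = -3 + 1 = -2)
82*(77 + s(K)) = 82*(77 - 2) = 82*75 = 6150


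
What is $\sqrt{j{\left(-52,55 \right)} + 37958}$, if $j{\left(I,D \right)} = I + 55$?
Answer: $\sqrt{37961} \approx 194.84$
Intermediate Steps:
$j{\left(I,D \right)} = 55 + I$
$\sqrt{j{\left(-52,55 \right)} + 37958} = \sqrt{\left(55 - 52\right) + 37958} = \sqrt{3 + 37958} = \sqrt{37961}$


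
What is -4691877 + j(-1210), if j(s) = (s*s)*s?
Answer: -1776252877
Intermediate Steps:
j(s) = s³ (j(s) = s²*s = s³)
-4691877 + j(-1210) = -4691877 + (-1210)³ = -4691877 - 1771561000 = -1776252877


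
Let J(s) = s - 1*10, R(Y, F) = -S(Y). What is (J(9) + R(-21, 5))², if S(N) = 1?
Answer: 4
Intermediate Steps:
R(Y, F) = -1 (R(Y, F) = -1*1 = -1)
J(s) = -10 + s (J(s) = s - 10 = -10 + s)
(J(9) + R(-21, 5))² = ((-10 + 9) - 1)² = (-1 - 1)² = (-2)² = 4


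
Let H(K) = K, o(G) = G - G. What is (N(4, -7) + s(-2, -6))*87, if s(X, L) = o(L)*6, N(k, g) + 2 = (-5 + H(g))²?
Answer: 12354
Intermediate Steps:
o(G) = 0
N(k, g) = -2 + (-5 + g)²
s(X, L) = 0 (s(X, L) = 0*6 = 0)
(N(4, -7) + s(-2, -6))*87 = ((-2 + (-5 - 7)²) + 0)*87 = ((-2 + (-12)²) + 0)*87 = ((-2 + 144) + 0)*87 = (142 + 0)*87 = 142*87 = 12354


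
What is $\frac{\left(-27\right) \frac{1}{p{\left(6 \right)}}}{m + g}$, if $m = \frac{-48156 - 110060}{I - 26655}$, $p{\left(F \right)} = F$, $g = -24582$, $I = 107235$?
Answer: $\frac{181305}{990487888} \approx 0.00018305$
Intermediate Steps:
$m = - \frac{39554}{20145}$ ($m = \frac{-48156 - 110060}{107235 - 26655} = - \frac{158216}{80580} = \left(-158216\right) \frac{1}{80580} = - \frac{39554}{20145} \approx -1.9635$)
$\frac{\left(-27\right) \frac{1}{p{\left(6 \right)}}}{m + g} = \frac{\left(-27\right) \frac{1}{6}}{- \frac{39554}{20145} - 24582} = \frac{\left(-27\right) \frac{1}{6}}{- \frac{495243944}{20145}} = \left(- \frac{20145}{495243944}\right) \left(- \frac{9}{2}\right) = \frac{181305}{990487888}$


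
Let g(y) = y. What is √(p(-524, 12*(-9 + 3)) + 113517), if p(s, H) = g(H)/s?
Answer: 3*√216451955/131 ≈ 336.92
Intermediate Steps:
p(s, H) = H/s
√(p(-524, 12*(-9 + 3)) + 113517) = √((12*(-9 + 3))/(-524) + 113517) = √((12*(-6))*(-1/524) + 113517) = √(-72*(-1/524) + 113517) = √(18/131 + 113517) = √(14870745/131) = 3*√216451955/131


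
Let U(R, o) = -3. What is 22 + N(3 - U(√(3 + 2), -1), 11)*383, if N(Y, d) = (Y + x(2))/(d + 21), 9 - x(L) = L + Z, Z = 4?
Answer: 4151/32 ≈ 129.72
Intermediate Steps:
x(L) = 5 - L (x(L) = 9 - (L + 4) = 9 - (4 + L) = 9 + (-4 - L) = 5 - L)
N(Y, d) = (3 + Y)/(21 + d) (N(Y, d) = (Y + (5 - 1*2))/(d + 21) = (Y + (5 - 2))/(21 + d) = (Y + 3)/(21 + d) = (3 + Y)/(21 + d))
22 + N(3 - U(√(3 + 2), -1), 11)*383 = 22 + ((3 + (3 - 1*(-3)))/(21 + 11))*383 = 22 + ((3 + (3 + 3))/32)*383 = 22 + ((3 + 6)/32)*383 = 22 + ((1/32)*9)*383 = 22 + (9/32)*383 = 22 + 3447/32 = 4151/32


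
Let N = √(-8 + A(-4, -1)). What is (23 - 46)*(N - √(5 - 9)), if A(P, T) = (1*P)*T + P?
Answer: 46*I*(1 - √2) ≈ -19.054*I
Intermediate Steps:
A(P, T) = P + P*T (A(P, T) = P*T + P = P + P*T)
N = 2*I*√2 (N = √(-8 - 4*(1 - 1)) = √(-8 - 4*0) = √(-8 + 0) = √(-8) = 2*I*√2 ≈ 2.8284*I)
(23 - 46)*(N - √(5 - 9)) = (23 - 46)*(2*I*√2 - √(5 - 9)) = -23*(2*I*√2 - √(-4)) = -23*(2*I*√2 - 2*I) = -23*(-2*I + 2*I*√2) = 46*I - 46*I*√2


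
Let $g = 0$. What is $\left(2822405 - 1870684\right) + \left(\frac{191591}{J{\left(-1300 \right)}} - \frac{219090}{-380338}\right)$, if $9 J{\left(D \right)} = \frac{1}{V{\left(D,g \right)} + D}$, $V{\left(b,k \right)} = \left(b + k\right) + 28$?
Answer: $- \frac{843208727270698}{190169} \approx -4.434 \cdot 10^{9}$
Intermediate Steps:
$V{\left(b,k \right)} = 28 + b + k$
$J{\left(D \right)} = \frac{1}{9 \left(28 + 2 D\right)}$ ($J{\left(D \right)} = \frac{1}{9 \left(\left(28 + D + 0\right) + D\right)} = \frac{1}{9 \left(\left(28 + D\right) + D\right)} = \frac{1}{9 \left(28 + 2 D\right)}$)
$\left(2822405 - 1870684\right) + \left(\frac{191591}{J{\left(-1300 \right)}} - \frac{219090}{-380338}\right) = \left(2822405 - 1870684\right) + \left(\frac{191591}{\frac{1}{18} \frac{1}{14 - 1300}} - \frac{219090}{-380338}\right) = 951721 + \left(\frac{191591}{\frac{1}{18} \frac{1}{-1286}} - - \frac{109545}{190169}\right) = 951721 + \left(\frac{191591}{\frac{1}{18} \left(- \frac{1}{1286}\right)} + \frac{109545}{190169}\right) = 951721 + \left(\frac{191591}{- \frac{1}{23148}} + \frac{109545}{190169}\right) = 951721 + \left(191591 \left(-23148\right) + \frac{109545}{190169}\right) = 951721 + \left(-4434948468 + \frac{109545}{190169}\right) = 951721 - \frac{843389715101547}{190169} = - \frac{843208727270698}{190169}$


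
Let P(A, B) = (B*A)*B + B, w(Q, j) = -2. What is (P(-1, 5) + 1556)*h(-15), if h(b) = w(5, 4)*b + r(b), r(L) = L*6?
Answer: -92160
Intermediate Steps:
r(L) = 6*L
P(A, B) = B + A*B² (P(A, B) = (A*B)*B + B = A*B² + B = B + A*B²)
h(b) = 4*b (h(b) = -2*b + 6*b = 4*b)
(P(-1, 5) + 1556)*h(-15) = (5*(1 - 1*5) + 1556)*(4*(-15)) = (5*(1 - 5) + 1556)*(-60) = (5*(-4) + 1556)*(-60) = (-20 + 1556)*(-60) = 1536*(-60) = -92160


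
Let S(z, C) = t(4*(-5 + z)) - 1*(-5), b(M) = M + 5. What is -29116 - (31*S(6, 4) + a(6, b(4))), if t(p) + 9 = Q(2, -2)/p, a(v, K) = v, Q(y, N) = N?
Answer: -57965/2 ≈ -28983.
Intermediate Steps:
b(M) = 5 + M
t(p) = -9 - 2/p
S(z, C) = -4 - 2/(-20 + 4*z) (S(z, C) = (-9 - 2*1/(4*(-5 + z))) - 1*(-5) = (-9 - 2/(-20 + 4*z)) + 5 = -4 - 2/(-20 + 4*z))
-29116 - (31*S(6, 4) + a(6, b(4))) = -29116 - (31*((39 - 8*6)/(2*(-5 + 6))) + 6) = -29116 - (31*((1/2)*(39 - 48)/1) + 6) = -29116 - (31*((1/2)*1*(-9)) + 6) = -29116 - (31*(-9/2) + 6) = -29116 - (-279/2 + 6) = -29116 - 1*(-267/2) = -29116 + 267/2 = -57965/2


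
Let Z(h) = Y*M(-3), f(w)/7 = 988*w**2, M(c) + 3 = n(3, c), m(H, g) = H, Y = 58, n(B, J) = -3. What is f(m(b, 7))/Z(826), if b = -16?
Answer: -442624/87 ≈ -5087.6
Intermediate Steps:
M(c) = -6 (M(c) = -3 - 3 = -6)
f(w) = 6916*w**2 (f(w) = 7*(988*w**2) = 6916*w**2)
Z(h) = -348 (Z(h) = 58*(-6) = -348)
f(m(b, 7))/Z(826) = (6916*(-16)**2)/(-348) = (6916*256)*(-1/348) = 1770496*(-1/348) = -442624/87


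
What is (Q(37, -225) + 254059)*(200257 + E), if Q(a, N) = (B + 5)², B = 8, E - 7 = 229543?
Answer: 109268973996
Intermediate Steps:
E = 229550 (E = 7 + 229543 = 229550)
Q(a, N) = 169 (Q(a, N) = (8 + 5)² = 13² = 169)
(Q(37, -225) + 254059)*(200257 + E) = (169 + 254059)*(200257 + 229550) = 254228*429807 = 109268973996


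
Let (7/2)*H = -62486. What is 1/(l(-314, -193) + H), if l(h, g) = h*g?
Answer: 7/299242 ≈ 2.3392e-5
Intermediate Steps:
l(h, g) = g*h
H = -124972/7 (H = (2/7)*(-62486) = -124972/7 ≈ -17853.)
1/(l(-314, -193) + H) = 1/(-193*(-314) - 124972/7) = 1/(60602 - 124972/7) = 1/(299242/7) = 7/299242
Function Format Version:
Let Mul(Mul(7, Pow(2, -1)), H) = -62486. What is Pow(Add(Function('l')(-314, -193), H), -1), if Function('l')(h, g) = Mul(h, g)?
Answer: Rational(7, 299242) ≈ 2.3392e-5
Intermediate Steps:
Function('l')(h, g) = Mul(g, h)
H = Rational(-124972, 7) (H = Mul(Rational(2, 7), -62486) = Rational(-124972, 7) ≈ -17853.)
Pow(Add(Function('l')(-314, -193), H), -1) = Pow(Add(Mul(-193, -314), Rational(-124972, 7)), -1) = Pow(Add(60602, Rational(-124972, 7)), -1) = Pow(Rational(299242, 7), -1) = Rational(7, 299242)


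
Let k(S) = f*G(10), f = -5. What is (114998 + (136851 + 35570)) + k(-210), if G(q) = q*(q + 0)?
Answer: 286919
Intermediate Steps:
G(q) = q**2 (G(q) = q*q = q**2)
k(S) = -500 (k(S) = -5*10**2 = -5*100 = -500)
(114998 + (136851 + 35570)) + k(-210) = (114998 + (136851 + 35570)) - 500 = (114998 + 172421) - 500 = 287419 - 500 = 286919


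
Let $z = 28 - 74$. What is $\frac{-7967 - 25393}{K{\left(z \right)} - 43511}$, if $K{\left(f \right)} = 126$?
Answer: $\frac{6672}{8677} \approx 0.76893$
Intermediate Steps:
$z = -46$ ($z = 28 - 74 = -46$)
$\frac{-7967 - 25393}{K{\left(z \right)} - 43511} = \frac{-7967 - 25393}{126 - 43511} = - \frac{33360}{-43385} = \left(-33360\right) \left(- \frac{1}{43385}\right) = \frac{6672}{8677}$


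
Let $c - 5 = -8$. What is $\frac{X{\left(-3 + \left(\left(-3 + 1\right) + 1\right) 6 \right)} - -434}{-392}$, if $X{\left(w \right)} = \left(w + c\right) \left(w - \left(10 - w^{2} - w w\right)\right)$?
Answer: $\frac{641}{196} \approx 3.2704$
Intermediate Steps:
$c = -3$ ($c = 5 - 8 = -3$)
$X{\left(w \right)} = \left(-3 + w\right) \left(-10 + w + 2 w^{2}\right)$ ($X{\left(w \right)} = \left(w - 3\right) \left(w - \left(10 - w^{2} - w w\right)\right) = \left(-3 + w\right) \left(w + \left(\left(w^{2} + w^{2}\right) - 10\right)\right) = \left(-3 + w\right) \left(w + \left(2 w^{2} - 10\right)\right) = \left(-3 + w\right) \left(w + \left(-10 + 2 w^{2}\right)\right) = \left(-3 + w\right) \left(-10 + w + 2 w^{2}\right)$)
$\frac{X{\left(-3 + \left(\left(-3 + 1\right) + 1\right) 6 \right)} - -434}{-392} = \frac{\left(30 - 13 \left(-3 + \left(\left(-3 + 1\right) + 1\right) 6\right) - 5 \left(-3 + \left(\left(-3 + 1\right) + 1\right) 6\right)^{2} + 2 \left(-3 + \left(\left(-3 + 1\right) + 1\right) 6\right)^{3}\right) - -434}{-392} = \left(\left(30 - 13 \left(-3 + \left(-2 + 1\right) 6\right) - 5 \left(-3 + \left(-2 + 1\right) 6\right)^{2} + 2 \left(-3 + \left(-2 + 1\right) 6\right)^{3}\right) + 434\right) \left(- \frac{1}{392}\right) = \left(\left(30 - 13 \left(-3 - 6\right) - 5 \left(-3 - 6\right)^{2} + 2 \left(-3 - 6\right)^{3}\right) + 434\right) \left(- \frac{1}{392}\right) = \left(\left(30 - -117 - 5 \left(-9\right)^{2} + 2 \left(-9\right)^{3}\right) + 434\right) \left(- \frac{1}{392}\right) = \left(\left(30 + 117 - 405 + 2 \left(-729\right)\right) + 434\right) \left(- \frac{1}{392}\right) = \left(\left(30 + 117 - 405 - 1458\right) + 434\right) \left(- \frac{1}{392}\right) = \left(-1716 + 434\right) \left(- \frac{1}{392}\right) = \left(-1282\right) \left(- \frac{1}{392}\right) = \frac{641}{196}$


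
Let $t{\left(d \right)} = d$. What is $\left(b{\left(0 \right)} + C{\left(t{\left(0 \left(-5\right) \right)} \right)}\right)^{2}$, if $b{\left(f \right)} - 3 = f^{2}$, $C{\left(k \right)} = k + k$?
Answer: $9$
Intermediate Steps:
$C{\left(k \right)} = 2 k$
$b{\left(f \right)} = 3 + f^{2}$
$\left(b{\left(0 \right)} + C{\left(t{\left(0 \left(-5\right) \right)} \right)}\right)^{2} = \left(\left(3 + 0^{2}\right) + 2 \cdot 0 \left(-5\right)\right)^{2} = \left(\left(3 + 0\right) + 2 \cdot 0\right)^{2} = \left(3 + 0\right)^{2} = 3^{2} = 9$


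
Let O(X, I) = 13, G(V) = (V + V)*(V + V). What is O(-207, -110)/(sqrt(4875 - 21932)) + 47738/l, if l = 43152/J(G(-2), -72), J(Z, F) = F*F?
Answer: 5155704/899 - 13*I*sqrt(17057)/17057 ≈ 5734.9 - 0.099539*I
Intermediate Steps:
G(V) = 4*V**2 (G(V) = (2*V)*(2*V) = 4*V**2)
J(Z, F) = F**2
l = 899/108 (l = 43152/((-72)**2) = 43152/5184 = 43152*(1/5184) = 899/108 ≈ 8.3241)
O(-207, -110)/(sqrt(4875 - 21932)) + 47738/l = 13/(sqrt(4875 - 21932)) + 47738/(899/108) = 13/(sqrt(-17057)) + 47738*(108/899) = 13/((I*sqrt(17057))) + 5155704/899 = 13*(-I*sqrt(17057)/17057) + 5155704/899 = -13*I*sqrt(17057)/17057 + 5155704/899 = 5155704/899 - 13*I*sqrt(17057)/17057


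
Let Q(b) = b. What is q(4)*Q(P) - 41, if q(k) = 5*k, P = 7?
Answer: 99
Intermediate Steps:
q(4)*Q(P) - 41 = (5*4)*7 - 41 = 20*7 - 41 = 140 - 41 = 99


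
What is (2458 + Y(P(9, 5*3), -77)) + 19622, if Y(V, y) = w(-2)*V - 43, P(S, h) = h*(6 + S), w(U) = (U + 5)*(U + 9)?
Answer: 26762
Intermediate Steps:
w(U) = (5 + U)*(9 + U)
Y(V, y) = -43 + 21*V (Y(V, y) = (45 + (-2)² + 14*(-2))*V - 43 = (45 + 4 - 28)*V - 43 = 21*V - 43 = -43 + 21*V)
(2458 + Y(P(9, 5*3), -77)) + 19622 = (2458 + (-43 + 21*((5*3)*(6 + 9)))) + 19622 = (2458 + (-43 + 21*(15*15))) + 19622 = (2458 + (-43 + 21*225)) + 19622 = (2458 + (-43 + 4725)) + 19622 = (2458 + 4682) + 19622 = 7140 + 19622 = 26762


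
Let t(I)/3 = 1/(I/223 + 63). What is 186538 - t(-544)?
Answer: 2519195021/13505 ≈ 1.8654e+5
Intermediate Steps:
t(I) = 3/(63 + I/223) (t(I) = 3/(I/223 + 63) = 3/(63 + I/223))
186538 - t(-544) = 186538 - 669/(14049 - 544) = 186538 - 669/13505 = 2519195021/13505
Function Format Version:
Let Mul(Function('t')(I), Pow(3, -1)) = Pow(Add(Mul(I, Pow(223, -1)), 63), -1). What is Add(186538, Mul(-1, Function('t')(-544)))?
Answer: Rational(2519195021, 13505) ≈ 1.8654e+5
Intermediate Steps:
Function('t')(I) = Mul(3, Pow(Add(63, Mul(Rational(1, 223), I)), -1)) (Function('t')(I) = Mul(3, Pow(Add(Mul(I, Pow(223, -1)), 63), -1)) = Mul(3, Pow(Add(Mul(I, Rational(1, 223)), 63), -1)) = Mul(3, Pow(Add(Mul(Rational(1, 223), I), 63), -1)) = Mul(3, Pow(Add(63, Mul(Rational(1, 223), I)), -1)))
Add(186538, Mul(-1, Function('t')(-544))) = Add(186538, Mul(-1, Mul(669, Pow(Add(14049, -544), -1)))) = Add(186538, Mul(-1, Mul(669, Pow(13505, -1)))) = Add(186538, Mul(-1, Mul(669, Rational(1, 13505)))) = Add(186538, Mul(-1, Rational(669, 13505))) = Add(186538, Rational(-669, 13505)) = Rational(2519195021, 13505)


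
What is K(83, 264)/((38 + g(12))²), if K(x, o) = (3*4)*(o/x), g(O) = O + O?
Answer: 792/79763 ≈ 0.0099294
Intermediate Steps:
g(O) = 2*O
K(x, o) = 12*o/x (K(x, o) = 12*(o/x) = 12*o/x)
K(83, 264)/((38 + g(12))²) = (12*264/83)/((38 + 2*12)²) = (12*264*(1/83))/((38 + 24)²) = 3168/(83*(62²)) = (3168/83)/3844 = (3168/83)*(1/3844) = 792/79763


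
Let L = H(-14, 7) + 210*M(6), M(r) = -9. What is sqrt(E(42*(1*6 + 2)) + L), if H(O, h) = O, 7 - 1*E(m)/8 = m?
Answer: 18*I*sqrt(14) ≈ 67.35*I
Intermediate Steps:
E(m) = 56 - 8*m
L = -1904 (L = -14 + 210*(-9) = -14 - 1890 = -1904)
sqrt(E(42*(1*6 + 2)) + L) = sqrt((56 - 336*(1*6 + 2)) - 1904) = sqrt((56 - 336*(6 + 2)) - 1904) = sqrt((56 - 336*8) - 1904) = sqrt((56 - 8*336) - 1904) = sqrt((56 - 2688) - 1904) = sqrt(-2632 - 1904) = sqrt(-4536) = 18*I*sqrt(14)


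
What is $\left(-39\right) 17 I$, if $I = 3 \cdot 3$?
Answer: $-5967$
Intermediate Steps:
$I = 9$
$\left(-39\right) 17 I = \left(-39\right) 17 \cdot 9 = \left(-663\right) 9 = -5967$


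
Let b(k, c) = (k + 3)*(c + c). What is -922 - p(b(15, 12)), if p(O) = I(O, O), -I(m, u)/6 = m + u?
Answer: 4262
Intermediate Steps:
I(m, u) = -6*m - 6*u (I(m, u) = -6*(m + u) = -6*m - 6*u)
b(k, c) = 2*c*(3 + k) (b(k, c) = (3 + k)*(2*c) = 2*c*(3 + k))
p(O) = -12*O (p(O) = -6*O - 6*O = -12*O)
-922 - p(b(15, 12)) = -922 - (-12)*2*12*(3 + 15) = -922 - (-12)*2*12*18 = -922 - (-12)*432 = -922 - 1*(-5184) = -922 + 5184 = 4262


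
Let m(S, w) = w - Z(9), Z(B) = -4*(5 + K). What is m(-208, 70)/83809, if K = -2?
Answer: 82/83809 ≈ 0.00097842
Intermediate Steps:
Z(B) = -12 (Z(B) = -4*(5 - 2) = -4*3 = -12)
m(S, w) = 12 + w (m(S, w) = w - 1*(-12) = w + 12 = 12 + w)
m(-208, 70)/83809 = (12 + 70)/83809 = 82*(1/83809) = 82/83809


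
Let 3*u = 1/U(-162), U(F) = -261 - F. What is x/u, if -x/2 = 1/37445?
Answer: 594/37445 ≈ 0.015863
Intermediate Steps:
x = -2/37445 ≈ -5.3412e-5
u = -1/297 (u = 1/(3*(-261 - 1*(-162))) = 1/(3*(-261 + 162)) = (⅓)/(-99) = (⅓)*(-1/99) = -1/297 ≈ -0.0033670)
x/u = -2/(37445*(-1/297)) = -2/37445*(-297) = 594/37445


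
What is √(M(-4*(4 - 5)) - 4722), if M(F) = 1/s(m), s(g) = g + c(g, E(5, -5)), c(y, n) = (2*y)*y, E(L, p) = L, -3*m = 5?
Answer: I*√5784135/35 ≈ 68.715*I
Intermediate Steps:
m = -5/3 (m = -⅓*5 = -5/3 ≈ -1.6667)
c(y, n) = 2*y²
s(g) = g + 2*g²
M(F) = 9/35 (M(F) = 1/(-5*(1 + 2*(-5/3))/3) = 1/(-5*(1 - 10/3)/3) = 1/(-5/3*(-7/3)) = 1/(35/9) = 9/35)
√(M(-4*(4 - 5)) - 4722) = √(9/35 - 4722) = √(-165261/35) = I*√5784135/35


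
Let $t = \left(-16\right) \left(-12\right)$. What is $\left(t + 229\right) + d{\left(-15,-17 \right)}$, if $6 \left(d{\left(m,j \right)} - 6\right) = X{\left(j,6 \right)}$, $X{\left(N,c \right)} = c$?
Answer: $428$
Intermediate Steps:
$d{\left(m,j \right)} = 7$ ($d{\left(m,j \right)} = 6 + \frac{1}{6} \cdot 6 = 6 + 1 = 7$)
$t = 192$
$\left(t + 229\right) + d{\left(-15,-17 \right)} = \left(192 + 229\right) + 7 = 421 + 7 = 428$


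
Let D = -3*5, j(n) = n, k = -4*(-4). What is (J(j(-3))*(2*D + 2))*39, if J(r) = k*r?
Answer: 52416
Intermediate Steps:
k = 16
J(r) = 16*r
D = -15
(J(j(-3))*(2*D + 2))*39 = ((16*(-3))*(2*(-15) + 2))*39 = -48*(-30 + 2)*39 = -48*(-28)*39 = 1344*39 = 52416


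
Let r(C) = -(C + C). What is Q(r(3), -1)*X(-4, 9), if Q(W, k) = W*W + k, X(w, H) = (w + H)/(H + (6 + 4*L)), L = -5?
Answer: -35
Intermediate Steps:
X(w, H) = (H + w)/(-14 + H) (X(w, H) = (w + H)/(H + (6 + 4*(-5))) = (H + w)/(H + (6 - 20)) = (H + w)/(H - 14) = (H + w)/(-14 + H))
r(C) = -2*C
Q(W, k) = k + W² (Q(W, k) = W² + k = k + W²)
Q(r(3), -1)*X(-4, 9) = (-1 + (-2*3)²)*((9 - 4)/(-14 + 9)) = (-1 + (-6)²)*(5/(-5)) = (-1 + 36)*(-⅕*5) = 35*(-1) = -35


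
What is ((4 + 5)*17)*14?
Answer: 2142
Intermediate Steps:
((4 + 5)*17)*14 = (9*17)*14 = 153*14 = 2142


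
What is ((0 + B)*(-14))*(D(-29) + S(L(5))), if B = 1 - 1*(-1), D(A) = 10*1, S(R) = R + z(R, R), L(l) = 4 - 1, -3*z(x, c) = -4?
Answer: -1204/3 ≈ -401.33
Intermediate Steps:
z(x, c) = 4/3 (z(x, c) = -⅓*(-4) = 4/3)
L(l) = 3
S(R) = 4/3 + R (S(R) = R + 4/3 = 4/3 + R)
D(A) = 10
B = 2 (B = 1 + 1 = 2)
((0 + B)*(-14))*(D(-29) + S(L(5))) = ((0 + 2)*(-14))*(10 + (4/3 + 3)) = (2*(-14))*(10 + 13/3) = -28*43/3 = -1204/3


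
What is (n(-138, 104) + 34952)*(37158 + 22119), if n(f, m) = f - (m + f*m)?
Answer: 2908248174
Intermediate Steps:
n(f, m) = f - m - f*m (n(f, m) = f + (-m - f*m) = f - m - f*m)
(n(-138, 104) + 34952)*(37158 + 22119) = ((-138 - 1*104 - 1*(-138)*104) + 34952)*(37158 + 22119) = ((-138 - 104 + 14352) + 34952)*59277 = (14110 + 34952)*59277 = 49062*59277 = 2908248174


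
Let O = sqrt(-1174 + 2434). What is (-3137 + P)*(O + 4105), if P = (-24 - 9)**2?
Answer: -8407040 - 12288*sqrt(35) ≈ -8.4797e+6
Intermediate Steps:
O = 6*sqrt(35) (O = sqrt(1260) = 6*sqrt(35) ≈ 35.496)
P = 1089 (P = (-33)**2 = 1089)
(-3137 + P)*(O + 4105) = (-3137 + 1089)*(6*sqrt(35) + 4105) = -2048*(4105 + 6*sqrt(35)) = -8407040 - 12288*sqrt(35)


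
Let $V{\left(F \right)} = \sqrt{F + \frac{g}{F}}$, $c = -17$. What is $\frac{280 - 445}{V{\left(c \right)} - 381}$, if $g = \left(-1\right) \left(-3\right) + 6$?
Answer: $\frac{213741}{493607} + \frac{33 i \sqrt{5066}}{493607} \approx 0.43302 + 0.0047584 i$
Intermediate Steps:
$g = 9$ ($g = 3 + 6 = 9$)
$V{\left(F \right)} = \sqrt{F + \frac{9}{F}}$
$\frac{280 - 445}{V{\left(c \right)} - 381} = \frac{280 - 445}{\sqrt{-17 + \frac{9}{-17}} - 381} = - \frac{165}{\sqrt{-17 + 9 \left(- \frac{1}{17}\right)} - 381} = - \frac{165}{\sqrt{-17 - \frac{9}{17}} - 381} = - \frac{165}{\sqrt{- \frac{298}{17}} - 381} = - \frac{165}{\frac{i \sqrt{5066}}{17} - 381} = - \frac{165}{-381 + \frac{i \sqrt{5066}}{17}}$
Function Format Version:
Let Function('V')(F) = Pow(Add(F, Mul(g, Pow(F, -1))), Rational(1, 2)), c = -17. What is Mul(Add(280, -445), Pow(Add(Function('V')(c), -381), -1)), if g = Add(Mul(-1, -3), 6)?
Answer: Add(Rational(213741, 493607), Mul(Rational(33, 493607), I, Pow(5066, Rational(1, 2)))) ≈ Add(0.43302, Mul(0.0047584, I))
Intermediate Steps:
g = 9 (g = Add(3, 6) = 9)
Function('V')(F) = Pow(Add(F, Mul(9, Pow(F, -1))), Rational(1, 2))
Mul(Add(280, -445), Pow(Add(Function('V')(c), -381), -1)) = Mul(Add(280, -445), Pow(Add(Pow(Add(-17, Mul(9, Pow(-17, -1))), Rational(1, 2)), -381), -1)) = Mul(-165, Pow(Add(Pow(Add(-17, Mul(9, Rational(-1, 17))), Rational(1, 2)), -381), -1)) = Mul(-165, Pow(Add(Pow(Add(-17, Rational(-9, 17)), Rational(1, 2)), -381), -1)) = Mul(-165, Pow(Add(Pow(Rational(-298, 17), Rational(1, 2)), -381), -1)) = Mul(-165, Pow(Add(Mul(Rational(1, 17), I, Pow(5066, Rational(1, 2))), -381), -1)) = Mul(-165, Pow(Add(-381, Mul(Rational(1, 17), I, Pow(5066, Rational(1, 2)))), -1))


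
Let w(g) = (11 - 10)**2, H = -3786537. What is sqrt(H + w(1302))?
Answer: 2*I*sqrt(946634) ≈ 1945.9*I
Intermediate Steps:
w(g) = 1 (w(g) = 1**2 = 1)
sqrt(H + w(1302)) = sqrt(-3786537 + 1) = sqrt(-3786536) = 2*I*sqrt(946634)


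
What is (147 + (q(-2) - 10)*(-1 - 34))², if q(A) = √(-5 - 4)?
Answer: 235984 - 104370*I ≈ 2.3598e+5 - 1.0437e+5*I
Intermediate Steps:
q(A) = 3*I (q(A) = √(-9) = 3*I)
(147 + (q(-2) - 10)*(-1 - 34))² = (147 + (3*I - 10)*(-1 - 34))² = (147 + (-10 + 3*I)*(-35))² = (147 + (350 - 105*I))² = (497 - 105*I)²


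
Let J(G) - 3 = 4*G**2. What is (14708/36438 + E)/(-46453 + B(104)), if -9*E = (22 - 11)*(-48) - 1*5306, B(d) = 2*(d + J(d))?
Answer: 35451944/2202075873 ≈ 0.016099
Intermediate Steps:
J(G) = 3 + 4*G**2
B(d) = 6 + 2*d + 8*d**2 (B(d) = 2*(d + (3 + 4*d**2)) = 2*(3 + d + 4*d**2) = 6 + 2*d + 8*d**2)
E = 5834/9 (E = -((22 - 11)*(-48) - 1*5306)/9 = -(11*(-48) - 5306)/9 = -(-528 - 5306)/9 = -1/9*(-5834) = 5834/9 ≈ 648.22)
(14708/36438 + E)/(-46453 + B(104)) = (14708/36438 + 5834/9)/(-46453 + (6 + 2*104 + 8*104**2)) = (14708*(1/36438) + 5834/9)/(-46453 + (6 + 208 + 8*10816)) = (7354/18219 + 5834/9)/(-46453 + (6 + 208 + 86528)) = 35451944/(54657*(-46453 + 86742)) = (35451944/54657)/40289 = (35451944/54657)*(1/40289) = 35451944/2202075873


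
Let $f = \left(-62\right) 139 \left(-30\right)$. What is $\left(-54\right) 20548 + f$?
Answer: $-851052$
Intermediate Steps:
$f = 258540$ ($f = \left(-8618\right) \left(-30\right) = 258540$)
$\left(-54\right) 20548 + f = \left(-54\right) 20548 + 258540 = -1109592 + 258540 = -851052$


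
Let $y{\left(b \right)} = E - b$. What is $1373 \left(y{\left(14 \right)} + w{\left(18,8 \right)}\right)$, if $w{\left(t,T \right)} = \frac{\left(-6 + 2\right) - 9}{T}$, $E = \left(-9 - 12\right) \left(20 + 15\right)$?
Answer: $- \frac{8244865}{8} \approx -1.0306 \cdot 10^{6}$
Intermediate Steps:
$E = -735$ ($E = \left(-21\right) 35 = -735$)
$w{\left(t,T \right)} = - \frac{13}{T}$ ($w{\left(t,T \right)} = \frac{-4 - 9}{T} = - \frac{13}{T}$)
$y{\left(b \right)} = -735 - b$
$1373 \left(y{\left(14 \right)} + w{\left(18,8 \right)}\right) = 1373 \left(\left(-735 - 14\right) - \frac{13}{8}\right) = 1373 \left(-749 - \frac{13}{8}\right) = 1373 \left(- \frac{6005}{8}\right) = - \frac{8244865}{8}$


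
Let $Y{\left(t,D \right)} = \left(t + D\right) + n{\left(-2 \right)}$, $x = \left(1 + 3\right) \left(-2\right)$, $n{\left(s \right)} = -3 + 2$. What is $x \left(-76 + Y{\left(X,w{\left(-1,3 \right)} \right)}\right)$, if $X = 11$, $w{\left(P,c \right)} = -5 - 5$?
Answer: $608$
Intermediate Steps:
$w{\left(P,c \right)} = -10$
$n{\left(s \right)} = -1$
$x = -8$ ($x = 4 \left(-2\right) = -8$)
$Y{\left(t,D \right)} = -1 + D + t$ ($Y{\left(t,D \right)} = \left(t + D\right) - 1 = \left(D + t\right) - 1 = -1 + D + t$)
$x \left(-76 + Y{\left(X,w{\left(-1,3 \right)} \right)}\right) = - 8 \left(-76 - 0\right) = - 8 \left(-76 + 0\right) = \left(-8\right) \left(-76\right) = 608$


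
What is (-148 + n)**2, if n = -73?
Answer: 48841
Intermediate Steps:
(-148 + n)**2 = (-148 - 73)**2 = (-221)**2 = 48841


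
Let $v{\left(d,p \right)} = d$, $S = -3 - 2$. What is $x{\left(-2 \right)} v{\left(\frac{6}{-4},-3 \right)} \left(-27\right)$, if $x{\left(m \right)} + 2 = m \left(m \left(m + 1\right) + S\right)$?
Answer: $162$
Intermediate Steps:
$S = -5$
$x{\left(m \right)} = -2 + m \left(-5 + m \left(1 + m\right)\right)$ ($x{\left(m \right)} = -2 + m \left(m \left(m + 1\right) - 5\right) = -2 + m \left(m \left(1 + m\right) - 5\right) = -2 + m \left(-5 + m \left(1 + m\right)\right)$)
$x{\left(-2 \right)} v{\left(\frac{6}{-4},-3 \right)} \left(-27\right) = \left(-2 + \left(-2\right)^{2} + \left(-2\right)^{3} - -10\right) \frac{6}{-4} \left(-27\right) = \left(-2 + 4 - 8 + 10\right) 6 \left(- \frac{1}{4}\right) \left(-27\right) = 4 \left(- \frac{3}{2}\right) \left(-27\right) = \left(-6\right) \left(-27\right) = 162$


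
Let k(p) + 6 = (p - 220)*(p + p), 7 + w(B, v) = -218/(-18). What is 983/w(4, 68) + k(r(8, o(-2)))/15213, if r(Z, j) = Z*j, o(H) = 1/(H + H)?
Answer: 44876661/233266 ≈ 192.38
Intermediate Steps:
w(B, v) = 46/9 (w(B, v) = -7 - 218/(-18) = -7 - 218*(-1/18) = -7 + 109/9 = 46/9)
o(H) = 1/(2*H)
k(p) = -6 + 2*p*(-220 + p) (k(p) = -6 + (p - 220)*(p + p) = -6 + (-220 + p)*(2*p) = -6 + 2*p*(-220 + p))
983/w(4, 68) + k(r(8, o(-2)))/15213 = 983/(46/9) + (-6 - 3520*(1/2)/(-2) + 2*(8*((1/2)/(-2)))**2)/15213 = 983*(9/46) + (-6 - 3520*(1/2)*(-1/2) + 2*(8*((1/2)*(-1/2)))**2)*(1/15213) = 8847/46 + (-6 - 3520*(-1)/4 + 2*(8*(-1/4))**2)*(1/15213) = 8847/46 + (-6 - 440*(-2) + 2*(-2)**2)*(1/15213) = 8847/46 + (-6 + 880 + 2*4)*(1/15213) = 8847/46 + (-6 + 880 + 8)*(1/15213) = 8847/46 + 882*(1/15213) = 8847/46 + 294/5071 = 44876661/233266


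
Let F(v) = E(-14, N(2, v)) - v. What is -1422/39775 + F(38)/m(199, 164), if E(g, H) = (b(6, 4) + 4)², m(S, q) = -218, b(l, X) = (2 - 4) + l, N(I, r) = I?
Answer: -672073/4335475 ≈ -0.15502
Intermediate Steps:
b(l, X) = -2 + l
E(g, H) = 64 (E(g, H) = ((-2 + 6) + 4)² = (4 + 4)² = 8² = 64)
F(v) = 64 - v
-1422/39775 + F(38)/m(199, 164) = -1422/39775 + (64 - 1*38)/(-218) = -1422*1/39775 + (64 - 38)*(-1/218) = -1422/39775 + 26*(-1/218) = -1422/39775 - 13/109 = -672073/4335475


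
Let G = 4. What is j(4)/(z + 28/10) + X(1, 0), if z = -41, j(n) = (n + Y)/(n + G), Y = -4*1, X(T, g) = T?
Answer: 1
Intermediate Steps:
Y = -4
j(n) = (-4 + n)/(4 + n) (j(n) = (n - 4)/(n + 4) = (-4 + n)/(4 + n))
j(4)/(z + 28/10) + X(1, 0) = ((-4 + 4)/(4 + 4))/(-41 + 28/10) + 1 = (0/8)/(-41 + 28*(⅒)) + 1 = ((⅛)*0)/(-41 + 14/5) + 1 = 0/(-191/5) + 1 = -5/191*0 + 1 = 0 + 1 = 1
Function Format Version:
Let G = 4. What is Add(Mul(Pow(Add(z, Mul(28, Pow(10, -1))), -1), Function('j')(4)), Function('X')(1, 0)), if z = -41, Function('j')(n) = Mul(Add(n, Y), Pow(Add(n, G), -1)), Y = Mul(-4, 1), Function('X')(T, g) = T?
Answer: 1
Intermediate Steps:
Y = -4
Function('j')(n) = Mul(Pow(Add(4, n), -1), Add(-4, n)) (Function('j')(n) = Mul(Add(n, -4), Pow(Add(n, 4), -1)) = Mul(Add(-4, n), Pow(Add(4, n), -1)) = Mul(Pow(Add(4, n), -1), Add(-4, n)))
Add(Mul(Pow(Add(z, Mul(28, Pow(10, -1))), -1), Function('j')(4)), Function('X')(1, 0)) = Add(Mul(Pow(Add(-41, Mul(28, Pow(10, -1))), -1), Mul(Pow(Add(4, 4), -1), Add(-4, 4))), 1) = Add(Mul(Pow(Add(-41, Mul(28, Rational(1, 10))), -1), Mul(Pow(8, -1), 0)), 1) = Add(Mul(Pow(Add(-41, Rational(14, 5)), -1), Mul(Rational(1, 8), 0)), 1) = Add(Mul(Pow(Rational(-191, 5), -1), 0), 1) = Add(Mul(Rational(-5, 191), 0), 1) = Add(0, 1) = 1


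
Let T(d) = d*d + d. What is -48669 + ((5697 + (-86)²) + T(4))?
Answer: -35556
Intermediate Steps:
T(d) = d + d² (T(d) = d² + d = d + d²)
-48669 + ((5697 + (-86)²) + T(4)) = -48669 + ((5697 + (-86)²) + 4*(1 + 4)) = -48669 + ((5697 + 7396) + 4*5) = -48669 + (13093 + 20) = -48669 + 13113 = -35556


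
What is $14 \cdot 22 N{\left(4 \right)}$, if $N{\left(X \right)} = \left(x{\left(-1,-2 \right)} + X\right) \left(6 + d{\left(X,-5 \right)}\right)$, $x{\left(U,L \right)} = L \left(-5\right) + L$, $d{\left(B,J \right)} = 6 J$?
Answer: $-88704$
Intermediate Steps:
$x{\left(U,L \right)} = - 4 L$ ($x{\left(U,L \right)} = - 5 L + L = - 4 L$)
$N{\left(X \right)} = -192 - 24 X$ ($N{\left(X \right)} = \left(\left(-4\right) \left(-2\right) + X\right) \left(6 + 6 \left(-5\right)\right) = \left(8 + X\right) \left(6 - 30\right) = \left(8 + X\right) \left(-24\right) = -192 - 24 X$)
$14 \cdot 22 N{\left(4 \right)} = 14 \cdot 22 \left(-192 - 96\right) = 308 \left(-192 - 96\right) = 308 \left(-288\right) = -88704$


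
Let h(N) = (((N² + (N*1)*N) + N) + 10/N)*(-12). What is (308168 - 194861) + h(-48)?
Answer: 117179/2 ≈ 58590.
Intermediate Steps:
h(N) = -120/N - 24*N² - 12*N (h(N) = (((N² + N*N) + N) + 10/N)*(-12) = (((N² + N²) + N) + 10/N)*(-12) = ((2*N² + N) + 10/N)*(-12) = ((N + 2*N²) + 10/N)*(-12) = (N + 2*N² + 10/N)*(-12) = -120/N - 24*N² - 12*N)
(308168 - 194861) + h(-48) = (308168 - 194861) + (-120/(-48) - 24*(-48)² - 12*(-48)) = 113307 + (-120*(-1/48) - 24*2304 + 576) = 113307 + (5/2 - 55296 + 576) = 113307 - 109435/2 = 117179/2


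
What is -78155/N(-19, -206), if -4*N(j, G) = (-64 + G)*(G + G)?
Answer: 15631/5562 ≈ 2.8103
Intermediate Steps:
N(j, G) = -G*(-64 + G)/2 (N(j, G) = -(-64 + G)*(G + G)/4 = -(-64 + G)*2*G/4 = -G*(-64 + G)/2)
-78155/N(-19, -206) = -78155*(-1/(103*(64 - 1*(-206)))) = -78155*(-1/(103*(64 + 206))) = -78155/((½)*(-206)*270) = -78155/(-27810) = -78155*(-1/27810) = 15631/5562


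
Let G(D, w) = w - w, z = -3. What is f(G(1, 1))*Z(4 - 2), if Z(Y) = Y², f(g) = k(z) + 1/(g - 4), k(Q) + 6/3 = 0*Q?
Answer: -9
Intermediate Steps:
k(Q) = -2 (k(Q) = -2 + 0*Q = -2 + 0 = -2)
G(D, w) = 0
f(g) = -2 + 1/(-4 + g) (f(g) = -2 + 1/(g - 4) = -2 + 1/(-4 + g))
f(G(1, 1))*Z(4 - 2) = ((9 - 2*0)/(-4 + 0))*(4 - 2)² = ((9 + 0)/(-4))*2² = -¼*9*4 = -9/4*4 = -9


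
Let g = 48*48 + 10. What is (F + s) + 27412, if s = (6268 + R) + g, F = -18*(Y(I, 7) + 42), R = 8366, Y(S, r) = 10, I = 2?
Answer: 43424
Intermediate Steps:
g = 2314 (g = 2304 + 10 = 2314)
F = -936 (F = -18*(10 + 42) = -18*52 = -936)
s = 16948 (s = (6268 + 8366) + 2314 = 14634 + 2314 = 16948)
(F + s) + 27412 = (-936 + 16948) + 27412 = 16012 + 27412 = 43424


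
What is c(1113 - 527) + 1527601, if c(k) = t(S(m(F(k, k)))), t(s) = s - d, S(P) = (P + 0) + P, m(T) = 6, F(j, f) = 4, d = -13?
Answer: 1527626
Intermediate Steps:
S(P) = 2*P (S(P) = P + P = 2*P)
t(s) = 13 + s (t(s) = s - 1*(-13) = s + 13 = 13 + s)
c(k) = 25 (c(k) = 13 + 2*6 = 13 + 12 = 25)
c(1113 - 527) + 1527601 = 25 + 1527601 = 1527626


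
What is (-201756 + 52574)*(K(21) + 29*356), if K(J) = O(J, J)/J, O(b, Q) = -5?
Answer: -32342508418/21 ≈ -1.5401e+9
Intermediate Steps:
K(J) = -5/J
(-201756 + 52574)*(K(21) + 29*356) = (-201756 + 52574)*(-5/21 + 29*356) = -149182*(-5*1/21 + 10324) = -149182*(-5/21 + 10324) = -149182*216799/21 = -32342508418/21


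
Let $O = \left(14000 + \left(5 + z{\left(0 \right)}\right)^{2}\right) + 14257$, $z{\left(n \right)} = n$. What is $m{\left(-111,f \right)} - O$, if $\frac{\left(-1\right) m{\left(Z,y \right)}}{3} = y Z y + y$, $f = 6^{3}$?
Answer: $15507518$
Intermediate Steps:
$f = 216$
$O = 28282$ ($O = \left(14000 + \left(5 + 0\right)^{2}\right) + 14257 = \left(14000 + 5^{2}\right) + 14257 = \left(14000 + 25\right) + 14257 = 14025 + 14257 = 28282$)
$m{\left(Z,y \right)} = - 3 y - 3 Z y^{2}$ ($m{\left(Z,y \right)} = - 3 \left(y Z y + y\right) = - 3 \left(Z y y + y\right) = - 3 \left(Z y^{2} + y\right) = - 3 \left(y + Z y^{2}\right) = - 3 y - 3 Z y^{2}$)
$m{\left(-111,f \right)} - O = \left(-3\right) 216 \left(1 - 23976\right) - 28282 = \left(-3\right) 216 \left(-23975\right) - 28282 = 15535800 - 28282 = 15507518$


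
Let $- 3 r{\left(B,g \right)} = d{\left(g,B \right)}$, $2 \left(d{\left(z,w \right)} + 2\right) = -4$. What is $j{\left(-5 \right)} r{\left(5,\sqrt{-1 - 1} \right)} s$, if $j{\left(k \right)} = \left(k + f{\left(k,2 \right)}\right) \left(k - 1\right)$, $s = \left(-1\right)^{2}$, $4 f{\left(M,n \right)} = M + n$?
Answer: $46$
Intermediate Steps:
$d{\left(z,w \right)} = -4$ ($d{\left(z,w \right)} = -2 + \frac{1}{2} \left(-4\right) = -2 - 2 = -4$)
$f{\left(M,n \right)} = \frac{M}{4} + \frac{n}{4}$ ($f{\left(M,n \right)} = \frac{M + n}{4} = \frac{M}{4} + \frac{n}{4}$)
$r{\left(B,g \right)} = \frac{4}{3}$ ($r{\left(B,g \right)} = \left(- \frac{1}{3}\right) \left(-4\right) = \frac{4}{3}$)
$s = 1$
$j{\left(k \right)} = \left(\frac{1}{2} + \frac{5 k}{4}\right) \left(-1 + k\right)$ ($j{\left(k \right)} = \left(k + \left(\frac{k}{4} + \frac{1}{4} \cdot 2\right)\right) \left(k - 1\right) = \left(k + \left(\frac{k}{4} + \frac{1}{2}\right)\right) \left(-1 + k\right) = \left(k + \left(\frac{1}{2} + \frac{k}{4}\right)\right) \left(-1 + k\right) = \left(\frac{1}{2} + \frac{5 k}{4}\right) \left(-1 + k\right)$)
$j{\left(-5 \right)} r{\left(5,\sqrt{-1 - 1} \right)} s = \left(- \frac{1}{2} - - \frac{15}{4} + \frac{5 \left(-5\right)^{2}}{4}\right) \frac{4}{3} \cdot 1 = \left(- \frac{1}{2} + \frac{15}{4} + \frac{5}{4} \cdot 25\right) \frac{4}{3} \cdot 1 = \left(- \frac{1}{2} + \frac{15}{4} + \frac{125}{4}\right) \frac{4}{3} \cdot 1 = \frac{69}{2} \cdot \frac{4}{3} \cdot 1 = 46 \cdot 1 = 46$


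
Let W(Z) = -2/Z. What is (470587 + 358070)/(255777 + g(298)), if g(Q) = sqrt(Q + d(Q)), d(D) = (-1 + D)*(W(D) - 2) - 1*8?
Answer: 31580758821861/9747859231214 - 828657*I*sqrt(6793357)/9747859231214 ≈ 3.2398 - 0.00022157*I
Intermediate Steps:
d(D) = -8 + (-1 + D)*(-2 - 2/D) (d(D) = (-1 + D)*(-2/D - 2) - 1*8 = (-1 + D)*(-2 - 2/D) - 8 = -8 + (-1 + D)*(-2 - 2/D))
g(Q) = sqrt(-8 - Q + 2/Q) (g(Q) = sqrt(Q + (-8 - 2*Q + 2/Q)) = sqrt(-8 - Q + 2/Q))
(470587 + 358070)/(255777 + g(298)) = (470587 + 358070)/(255777 + sqrt(-8 - 1*298 + 2/298)) = 828657/(255777 + sqrt(-8 - 298 + 2*(1/298))) = 828657/(255777 + sqrt(-8 - 298 + 1/149)) = 828657/(255777 + sqrt(-45593/149)) = 828657/(255777 + I*sqrt(6793357)/149)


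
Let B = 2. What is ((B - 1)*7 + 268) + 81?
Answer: 356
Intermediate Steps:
((B - 1)*7 + 268) + 81 = ((2 - 1)*7 + 268) + 81 = (1*7 + 268) + 81 = (7 + 268) + 81 = 275 + 81 = 356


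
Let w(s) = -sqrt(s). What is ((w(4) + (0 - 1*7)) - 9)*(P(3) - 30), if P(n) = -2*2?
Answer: 612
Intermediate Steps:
P(n) = -4
((w(4) + (0 - 1*7)) - 9)*(P(3) - 30) = ((-sqrt(4) + (0 - 1*7)) - 9)*(-4 - 30) = ((-1*2 + (0 - 7)) - 9)*(-34) = ((-2 - 7) - 9)*(-34) = (-9 - 9)*(-34) = -18*(-34) = 612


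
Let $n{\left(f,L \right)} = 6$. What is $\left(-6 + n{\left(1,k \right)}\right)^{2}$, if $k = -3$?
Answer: $0$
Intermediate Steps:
$\left(-6 + n{\left(1,k \right)}\right)^{2} = \left(-6 + 6\right)^{2} = 0^{2} = 0$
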